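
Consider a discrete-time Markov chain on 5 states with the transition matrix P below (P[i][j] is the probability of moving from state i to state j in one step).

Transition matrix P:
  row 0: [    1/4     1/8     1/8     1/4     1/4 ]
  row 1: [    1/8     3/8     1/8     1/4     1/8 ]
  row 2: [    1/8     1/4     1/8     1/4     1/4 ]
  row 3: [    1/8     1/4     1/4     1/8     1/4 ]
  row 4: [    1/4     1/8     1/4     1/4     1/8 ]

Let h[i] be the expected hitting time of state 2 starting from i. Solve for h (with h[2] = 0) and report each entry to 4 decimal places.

First-step conditioning: h[2] = 0; for i ≠ 2, h[i] = 1 + Σ_k P[i][k]·h[k].
  h[0] = 1 + 1/4·h[0] + 1/8·h[1] + 1/4·h[3] + 1/4·h[4]
  h[1] = 1 + 1/8·h[0] + 3/8·h[1] + 1/4·h[3] + 1/8·h[4]
  h[3] = 1 + 1/8·h[0] + 1/4·h[1] + 1/8·h[3] + 1/4·h[4]
  h[4] = 1 + 1/4·h[0] + 1/8·h[1] + 1/4·h[3] + 1/8·h[4]
Solving the 4×4 linear system over states ≠ 2 gives exactly h = [3888/691, 3960/691, 0, 3464/691, 3456/691] (h[2] = 0 is the target).

h = [5.6266, 5.7308, 0.0000, 5.0130, 5.0014]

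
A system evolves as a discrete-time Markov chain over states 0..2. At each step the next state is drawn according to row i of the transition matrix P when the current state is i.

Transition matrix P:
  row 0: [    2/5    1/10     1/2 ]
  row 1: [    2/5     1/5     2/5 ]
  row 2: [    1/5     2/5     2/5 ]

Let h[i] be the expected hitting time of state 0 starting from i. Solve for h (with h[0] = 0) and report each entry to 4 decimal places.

h = [0.0000, 3.1250, 3.7500]

First-step conditioning: h[0] = 0; for i ≠ 0, h[i] = 1 + Σ_k P[i][k]·h[k].
  h[1] = 1 + 1/5·h[1] + 2/5·h[2]
  h[2] = 1 + 2/5·h[1] + 2/5·h[2]
Solving the 2×2 linear system over states ≠ 0 gives exactly h = [0, 25/8, 15/4] (h[0] = 0 is the target).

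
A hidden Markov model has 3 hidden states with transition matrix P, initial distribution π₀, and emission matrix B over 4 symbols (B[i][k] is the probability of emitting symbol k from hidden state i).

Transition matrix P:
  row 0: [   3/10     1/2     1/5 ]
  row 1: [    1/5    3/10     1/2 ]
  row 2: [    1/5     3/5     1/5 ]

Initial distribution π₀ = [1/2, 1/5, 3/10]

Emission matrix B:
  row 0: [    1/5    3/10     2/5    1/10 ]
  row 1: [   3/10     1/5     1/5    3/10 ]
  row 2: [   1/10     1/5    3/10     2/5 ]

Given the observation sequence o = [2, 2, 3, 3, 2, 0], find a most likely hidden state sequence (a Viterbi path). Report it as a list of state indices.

path = [0, 1, 2, 1, 2, 1]

t=0: δ = [2.000e-01, 4.000e-02, 9.000e-02]  (obs o_0=2)
t=1: δ = [2.400e-02, 2.000e-02, 1.200e-02]  ψ = [0, 0, 0]  (obs o_1=2)
t=2: δ = [7.200e-04, 3.600e-03, 4.000e-03]  ψ = [0, 0, 1]  (obs o_2=3)
t=3: δ = [8.000e-05, 7.200e-04, 7.200e-04]  ψ = [2, 2, 1]  (obs o_3=3)
t=4: δ = [5.760e-05, 8.640e-05, 1.080e-04]  ψ = [1, 2, 1]  (obs o_4=2)
t=5: δ = [4.320e-06, 1.944e-05, 4.320e-06]  ψ = [2, 2, 1]  (obs o_5=0)
backtrack: best end state = 1; path = [0, 1, 2, 1, 2, 1]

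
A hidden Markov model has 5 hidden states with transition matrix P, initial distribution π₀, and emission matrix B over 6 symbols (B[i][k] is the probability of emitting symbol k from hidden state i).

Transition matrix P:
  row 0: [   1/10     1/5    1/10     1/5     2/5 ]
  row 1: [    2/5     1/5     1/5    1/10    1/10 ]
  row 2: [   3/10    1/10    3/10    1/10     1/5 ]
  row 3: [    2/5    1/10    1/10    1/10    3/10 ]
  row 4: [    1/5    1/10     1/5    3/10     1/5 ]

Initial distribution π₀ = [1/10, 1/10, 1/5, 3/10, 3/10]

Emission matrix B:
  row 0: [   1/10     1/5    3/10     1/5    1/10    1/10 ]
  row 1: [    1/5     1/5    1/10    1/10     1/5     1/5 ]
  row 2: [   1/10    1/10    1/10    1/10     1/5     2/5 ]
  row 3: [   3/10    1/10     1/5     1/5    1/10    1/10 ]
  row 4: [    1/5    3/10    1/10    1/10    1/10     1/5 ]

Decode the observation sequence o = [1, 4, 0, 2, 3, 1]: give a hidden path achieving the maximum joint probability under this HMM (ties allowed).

t=0: δ = [2.000e-02, 2.000e-02, 2.000e-02, 3.000e-02, 9.000e-02]  (obs o_0=1)
t=1: δ = [1.800e-03, 1.800e-03, 3.600e-03, 2.700e-03, 1.800e-03]  ψ = [4, 4, 4, 4, 4]  (obs o_1=4)
t=2: δ = [1.080e-04, 7.200e-05, 1.080e-04, 1.620e-04, 1.620e-04]  ψ = [2, 0, 2, 4, 3]  (obs o_2=0)
t=3: δ = [1.944e-05, 2.160e-06, 3.240e-06, 9.720e-06, 4.860e-06]  ψ = [3, 0, 2, 4, 3]  (obs o_3=2)
t=4: δ = [7.776e-07, 3.888e-07, 1.944e-07, 7.776e-07, 7.776e-07]  ψ = [3, 0, 0, 0, 0]  (obs o_4=3)
t=5: δ = [6.221e-08, 3.110e-08, 1.555e-08, 2.333e-08, 9.331e-08]  ψ = [3, 0, 4, 4, 0]  (obs o_5=1)
backtrack: best end state = 4; path = [4, 3, 4, 3, 0, 4]

path = [4, 3, 4, 3, 0, 4]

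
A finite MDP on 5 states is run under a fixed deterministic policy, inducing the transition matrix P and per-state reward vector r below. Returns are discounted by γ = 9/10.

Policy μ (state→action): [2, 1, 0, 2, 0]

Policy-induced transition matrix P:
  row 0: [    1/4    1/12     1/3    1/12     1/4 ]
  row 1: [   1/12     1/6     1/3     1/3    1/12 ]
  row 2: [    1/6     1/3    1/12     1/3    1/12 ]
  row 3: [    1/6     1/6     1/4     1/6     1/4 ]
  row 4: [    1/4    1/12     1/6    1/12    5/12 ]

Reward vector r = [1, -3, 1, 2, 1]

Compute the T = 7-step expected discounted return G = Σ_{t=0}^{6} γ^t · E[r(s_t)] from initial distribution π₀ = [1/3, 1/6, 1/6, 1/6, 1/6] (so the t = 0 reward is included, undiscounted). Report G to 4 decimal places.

G = 2.7226

t=0: π = [0.3333, 0.1667, 0.1667, 0.1667, 0.1667], E[r] = 0.5000, γ^t·E[r] = 0.500000, running G = 0.500000
t=1: π = [0.1944, 0.1528, 0.2500, 0.1806, 0.2222], E[r] = 0.5694, γ^t·E[r] = 0.512500, running G = 1.012500
t=2: π = [0.1887, 0.1736, 0.2188, 0.1991, 0.2199], E[r] = 0.5046, γ^t·E[r] = 0.408750, running G = 1.421250
t=3: π = [0.1862, 0.1691, 0.2254, 0.1980, 0.2213], E[r] = 0.5217, γ^t·E[r] = 0.380320, running G = 1.801570
t=4: π = [0.1865, 0.1703, 0.2236, 0.1985, 0.2211], E[r] = 0.5174, γ^t·E[r] = 0.339435, running G = 2.141006
t=5: π = [0.1864, 0.1700, 0.2240, 0.1983, 0.2212], E[r] = 0.5185, γ^t·E[r] = 0.306165, running G = 2.447171
t=6: π = [0.1865, 0.1700, 0.2239, 0.1984, 0.2212], E[r] = 0.5182, γ^t·E[r] = 0.275404, running G = 2.722575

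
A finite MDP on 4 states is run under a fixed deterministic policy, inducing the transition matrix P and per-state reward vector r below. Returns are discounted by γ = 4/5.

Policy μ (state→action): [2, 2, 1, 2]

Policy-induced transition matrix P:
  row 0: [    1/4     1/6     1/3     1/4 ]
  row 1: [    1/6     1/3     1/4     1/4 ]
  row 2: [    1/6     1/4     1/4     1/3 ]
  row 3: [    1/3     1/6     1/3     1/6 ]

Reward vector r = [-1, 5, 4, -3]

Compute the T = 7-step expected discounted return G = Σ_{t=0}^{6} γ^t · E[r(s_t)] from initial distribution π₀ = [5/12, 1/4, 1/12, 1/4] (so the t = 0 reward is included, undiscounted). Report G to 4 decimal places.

t=0: π = [0.4167, 0.2500, 0.0833, 0.2500], E[r] = 0.4167, γ^t·E[r] = 0.416667, running G = 0.416667
t=1: π = [0.2431, 0.2153, 0.3056, 0.2361], E[r] = 1.3472, γ^t·E[r] = 1.077778, running G = 1.494444
t=2: π = [0.2263, 0.2280, 0.2899, 0.2558], E[r] = 1.3061, γ^t·E[r] = 0.835926, running G = 2.330370
t=3: π = [0.2282, 0.2288, 0.2902, 0.2528], E[r] = 1.3181, γ^t·E[r] = 0.674889, running G = 3.005259
t=4: π = [0.2278, 0.2290, 0.2901, 0.2531], E[r] = 1.3181, γ^t·E[r] = 0.539898, running G = 3.545157
t=5: π = [0.2278, 0.2290, 0.2901, 0.2531], E[r] = 1.3183, γ^t·E[r] = 0.431965, running G = 3.977122
t=6: π = [0.2278, 0.2290, 0.2901, 0.2531], E[r] = 1.3183, γ^t·E[r] = 0.345574, running G = 4.322696

G = 4.3227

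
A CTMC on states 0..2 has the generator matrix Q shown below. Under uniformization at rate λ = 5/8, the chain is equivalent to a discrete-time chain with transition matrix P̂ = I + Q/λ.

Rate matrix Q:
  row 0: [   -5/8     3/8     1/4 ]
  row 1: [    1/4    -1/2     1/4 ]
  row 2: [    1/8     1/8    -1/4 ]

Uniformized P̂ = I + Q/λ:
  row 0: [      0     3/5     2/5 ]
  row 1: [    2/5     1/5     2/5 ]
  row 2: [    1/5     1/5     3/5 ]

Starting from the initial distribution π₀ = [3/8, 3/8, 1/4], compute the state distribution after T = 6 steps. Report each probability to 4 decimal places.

t=0: π = [0.3750, 0.3750, 0.2500]
t=1: π = [0.2000, 0.3500, 0.4500]
t=2: π = [0.2300, 0.2800, 0.4900]
t=3: π = [0.2100, 0.2920, 0.4980]
t=4: π = [0.2164, 0.2840, 0.4996]
t=5: π = [0.2135, 0.2866, 0.4999]
t=6: π = [0.2146, 0.2854, 0.5000]

π = [0.2146, 0.2854, 0.5000]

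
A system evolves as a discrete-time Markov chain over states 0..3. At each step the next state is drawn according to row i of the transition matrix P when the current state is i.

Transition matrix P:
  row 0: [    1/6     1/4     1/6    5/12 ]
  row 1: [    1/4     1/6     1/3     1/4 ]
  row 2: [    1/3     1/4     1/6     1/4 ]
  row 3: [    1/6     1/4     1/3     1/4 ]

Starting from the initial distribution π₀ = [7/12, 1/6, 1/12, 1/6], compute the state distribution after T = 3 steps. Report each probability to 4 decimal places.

π = [0.2298, 0.2308, 0.2521, 0.2872]

t=0: π = [0.5833, 0.1667, 0.0833, 0.1667]
t=1: π = [0.1944, 0.2361, 0.2222, 0.3472]
t=2: π = [0.2234, 0.2303, 0.2639, 0.2824]
t=3: π = [0.2298, 0.2308, 0.2521, 0.2872]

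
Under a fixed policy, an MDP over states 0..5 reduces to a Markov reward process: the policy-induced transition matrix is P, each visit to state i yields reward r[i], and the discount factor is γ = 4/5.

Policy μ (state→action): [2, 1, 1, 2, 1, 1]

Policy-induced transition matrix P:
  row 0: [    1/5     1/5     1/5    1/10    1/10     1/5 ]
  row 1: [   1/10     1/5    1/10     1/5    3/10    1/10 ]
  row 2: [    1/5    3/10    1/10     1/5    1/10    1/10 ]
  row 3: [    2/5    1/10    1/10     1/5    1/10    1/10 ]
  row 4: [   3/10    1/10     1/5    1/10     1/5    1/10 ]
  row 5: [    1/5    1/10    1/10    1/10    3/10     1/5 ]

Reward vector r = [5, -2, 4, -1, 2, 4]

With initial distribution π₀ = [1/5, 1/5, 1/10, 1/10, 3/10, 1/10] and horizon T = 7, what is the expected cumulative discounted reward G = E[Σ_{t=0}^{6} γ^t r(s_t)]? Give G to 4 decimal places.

t=0: π = [0.2000, 0.2000, 0.1000, 0.1000, 0.3000, 0.1000], E[r] = 1.9000, γ^t·E[r] = 1.900000, running G = 1.900000
t=1: π = [0.2300, 0.1600, 0.1500, 0.1400, 0.1900, 0.1300], E[r] = 2.1900, γ^t·E[r] = 1.752000, running G = 3.652000
t=2: π = [0.2310, 0.1690, 0.1420, 0.1450, 0.1770, 0.1360], E[r] = 2.1380, γ^t·E[r] = 1.368320, running G = 5.020320
t=3: π = [0.2298, 0.1684, 0.1408, 0.1456, 0.1787, 0.1367], E[r] = 2.1340, γ^t·E[r] = 1.092608, running G = 6.112928
t=4: π = [0.2302, 0.1680, 0.1409, 0.1455, 0.1789, 0.1367], E[r] = 2.1371, γ^t·E[r] = 0.875352, running G = 6.988280
t=5: π = [0.2302, 0.1680, 0.1409, 0.1454, 0.1788, 0.1367], E[r] = 2.1375, γ^t·E[r] = 0.700417, running G = 7.688697
t=6: π = [0.2302, 0.1680, 0.1409, 0.1454, 0.1788, 0.1367], E[r] = 2.1374, γ^t·E[r] = 0.560305, running G = 8.249003

G = 8.2490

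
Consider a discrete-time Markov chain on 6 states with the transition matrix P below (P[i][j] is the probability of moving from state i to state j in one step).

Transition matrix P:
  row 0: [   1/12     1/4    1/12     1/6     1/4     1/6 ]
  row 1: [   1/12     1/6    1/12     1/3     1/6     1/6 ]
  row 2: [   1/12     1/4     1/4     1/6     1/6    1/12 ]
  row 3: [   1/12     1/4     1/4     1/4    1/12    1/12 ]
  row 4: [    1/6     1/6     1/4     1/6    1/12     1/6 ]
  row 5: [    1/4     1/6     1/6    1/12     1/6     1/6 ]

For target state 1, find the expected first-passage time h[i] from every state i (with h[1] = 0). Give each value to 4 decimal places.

First-step conditioning: h[1] = 0; for i ≠ 1, h[i] = 1 + Σ_k P[i][k]·h[k].
  h[0] = 1 + 1/12·h[0] + 1/12·h[2] + 1/6·h[3] + 1/4·h[4] + 1/6·h[5]
  h[2] = 1 + 1/12·h[0] + 1/4·h[2] + 1/6·h[3] + 1/6·h[4] + 1/12·h[5]
  h[3] = 1 + 1/12·h[0] + 1/4·h[2] + 1/4·h[3] + 1/12·h[4] + 1/12·h[5]
  h[4] = 1 + 1/6·h[0] + 1/4·h[2] + 1/6·h[3] + 1/12·h[4] + 1/6·h[5]
  h[5] = 1 + 1/4·h[0] + 1/6·h[2] + 1/12·h[3] + 1/6·h[4] + 1/6·h[5]
Solving the 5×5 linear system over states ≠ 1 gives exactly h = [74840/16809, 0, 5672/1293, 1876/431, 2052/431, 80692/16809] (h[1] = 0 is the target).

h = [4.4524, 0.0000, 4.3867, 4.3527, 4.7610, 4.8005]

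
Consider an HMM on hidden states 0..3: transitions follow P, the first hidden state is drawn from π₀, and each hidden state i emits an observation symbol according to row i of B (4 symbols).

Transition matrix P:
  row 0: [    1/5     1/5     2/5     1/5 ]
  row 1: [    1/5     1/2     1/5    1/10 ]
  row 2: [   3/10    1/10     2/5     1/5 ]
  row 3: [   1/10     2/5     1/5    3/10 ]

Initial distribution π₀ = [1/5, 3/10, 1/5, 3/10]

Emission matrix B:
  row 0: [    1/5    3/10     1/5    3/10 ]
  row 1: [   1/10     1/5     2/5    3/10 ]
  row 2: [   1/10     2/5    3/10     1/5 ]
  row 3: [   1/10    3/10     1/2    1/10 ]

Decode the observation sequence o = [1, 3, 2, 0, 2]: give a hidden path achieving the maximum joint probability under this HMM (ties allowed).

t=0: δ = [6.000e-02, 6.000e-02, 8.000e-02, 9.000e-02]  (obs o_0=1)
t=1: δ = [7.200e-03, 1.080e-02, 6.400e-03, 2.700e-03]  ψ = [2, 3, 2, 3]  (obs o_1=3)
t=2: δ = [4.320e-04, 2.160e-03, 8.640e-04, 7.200e-04]  ψ = [1, 1, 0, 0]  (obs o_2=2)
t=3: δ = [8.640e-05, 1.080e-04, 4.320e-05, 2.160e-05]  ψ = [1, 1, 1, 1]  (obs o_3=0)
t=4: δ = [4.320e-06, 2.160e-05, 1.037e-05, 8.640e-06]  ψ = [1, 1, 0, 0]  (obs o_4=2)
backtrack: best end state = 1; path = [3, 1, 1, 1, 1]

path = [3, 1, 1, 1, 1]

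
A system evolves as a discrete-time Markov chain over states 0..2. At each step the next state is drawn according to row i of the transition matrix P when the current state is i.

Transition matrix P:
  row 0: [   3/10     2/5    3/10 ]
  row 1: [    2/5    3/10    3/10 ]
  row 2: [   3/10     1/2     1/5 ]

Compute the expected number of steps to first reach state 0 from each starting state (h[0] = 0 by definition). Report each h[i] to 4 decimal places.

First-step conditioning: h[0] = 0; for i ≠ 0, h[i] = 1 + Σ_k P[i][k]·h[k].
  h[1] = 1 + 3/10·h[1] + 3/10·h[2]
  h[2] = 1 + 1/2·h[1] + 1/5·h[2]
Solving the 2×2 linear system over states ≠ 0 gives exactly h = [0, 110/41, 120/41] (h[0] = 0 is the target).

h = [0.0000, 2.6829, 2.9268]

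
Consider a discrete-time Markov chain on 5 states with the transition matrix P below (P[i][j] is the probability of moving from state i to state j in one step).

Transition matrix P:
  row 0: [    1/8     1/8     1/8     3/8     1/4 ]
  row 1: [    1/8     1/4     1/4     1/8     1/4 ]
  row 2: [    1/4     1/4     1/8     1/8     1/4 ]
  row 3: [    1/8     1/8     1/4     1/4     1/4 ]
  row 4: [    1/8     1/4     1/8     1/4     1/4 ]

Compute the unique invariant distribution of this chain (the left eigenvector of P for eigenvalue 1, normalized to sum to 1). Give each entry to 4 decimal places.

Balance equations π_j = Σ_i π_i·P[i][j]:
  π_0 = 1/8·π_0 + 1/8·π_1 + 1/4·π_2 + 1/8·π_3 + 1/8·π_4
  π_1 = 1/8·π_0 + 1/4·π_1 + 1/4·π_2 + 1/8·π_3 + 1/4·π_4
  π_2 = 1/8·π_0 + 1/4·π_1 + 1/8·π_2 + 1/4·π_3 + 1/8·π_4
  π_3 = 3/8·π_0 + 1/8·π_1 + 1/8·π_2 + 1/4·π_3 + 1/4·π_4
  normalize: π_0 + π_1 + π_2 + π_3 + π_4 = 1
Solving the linear system gives exactly π = [43/292, 417/2044, 13/73, 451/2044, 1/4].

π = [0.1473, 0.2040, 0.1781, 0.2206, 0.2500]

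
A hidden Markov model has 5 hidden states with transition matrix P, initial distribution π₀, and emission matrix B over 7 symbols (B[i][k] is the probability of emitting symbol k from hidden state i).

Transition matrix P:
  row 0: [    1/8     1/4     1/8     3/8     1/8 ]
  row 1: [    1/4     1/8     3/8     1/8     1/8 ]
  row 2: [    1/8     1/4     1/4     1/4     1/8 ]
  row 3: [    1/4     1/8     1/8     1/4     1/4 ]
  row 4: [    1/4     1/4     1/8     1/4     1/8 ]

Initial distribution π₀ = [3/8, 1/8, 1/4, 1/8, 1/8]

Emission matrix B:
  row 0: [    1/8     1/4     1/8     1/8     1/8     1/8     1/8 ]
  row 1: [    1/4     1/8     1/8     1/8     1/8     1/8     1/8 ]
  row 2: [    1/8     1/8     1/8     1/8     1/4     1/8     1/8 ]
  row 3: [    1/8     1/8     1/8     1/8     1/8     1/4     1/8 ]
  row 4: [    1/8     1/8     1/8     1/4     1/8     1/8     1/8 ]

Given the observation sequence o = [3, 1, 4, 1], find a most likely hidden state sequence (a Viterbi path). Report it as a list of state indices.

path = [4, 0, 3, 0]

t=0: δ = [4.688e-02, 1.562e-02, 3.125e-02, 1.562e-02, 3.125e-02]  (obs o_0=3)
t=1: δ = [1.953e-03, 1.465e-03, 9.766e-04, 2.197e-03, 7.324e-04]  ψ = [4, 0, 2, 0, 0]  (obs o_1=1)
t=2: δ = [6.866e-05, 6.104e-05, 1.373e-04, 9.155e-05, 6.866e-05]  ψ = [3, 0, 1, 0, 3]  (obs o_2=4)
t=3: δ = [5.722e-06, 4.292e-06, 4.292e-06, 4.292e-06, 2.861e-06]  ψ = [3, 2, 2, 2, 3]  (obs o_3=1)
backtrack: best end state = 0; path = [4, 0, 3, 0]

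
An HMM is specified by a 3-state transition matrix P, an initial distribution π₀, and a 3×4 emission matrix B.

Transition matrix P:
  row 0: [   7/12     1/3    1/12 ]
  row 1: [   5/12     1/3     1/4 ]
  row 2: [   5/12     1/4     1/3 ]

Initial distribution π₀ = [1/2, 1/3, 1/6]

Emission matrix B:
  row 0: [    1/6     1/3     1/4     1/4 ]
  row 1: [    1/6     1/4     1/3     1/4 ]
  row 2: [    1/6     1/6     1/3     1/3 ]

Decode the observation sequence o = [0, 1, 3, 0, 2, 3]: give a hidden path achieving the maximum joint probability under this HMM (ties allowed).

path = [0, 0, 0, 0, 0, 0]

t=0: δ = [8.333e-02, 5.556e-02, 2.778e-02]  (obs o_0=0)
t=1: δ = [1.620e-02, 6.944e-03, 2.315e-03]  ψ = [0, 0, 1]  (obs o_1=1)
t=2: δ = [2.363e-03, 1.350e-03, 5.787e-04]  ψ = [0, 0, 1]  (obs o_2=3)
t=3: δ = [2.297e-04, 1.313e-04, 5.626e-05]  ψ = [0, 0, 1]  (obs o_3=0)
t=4: δ = [3.350e-05, 2.553e-05, 1.094e-05]  ψ = [0, 0, 1]  (obs o_4=2)
t=5: δ = [4.886e-06, 2.792e-06, 2.127e-06]  ψ = [0, 0, 1]  (obs o_5=3)
backtrack: best end state = 0; path = [0, 0, 0, 0, 0, 0]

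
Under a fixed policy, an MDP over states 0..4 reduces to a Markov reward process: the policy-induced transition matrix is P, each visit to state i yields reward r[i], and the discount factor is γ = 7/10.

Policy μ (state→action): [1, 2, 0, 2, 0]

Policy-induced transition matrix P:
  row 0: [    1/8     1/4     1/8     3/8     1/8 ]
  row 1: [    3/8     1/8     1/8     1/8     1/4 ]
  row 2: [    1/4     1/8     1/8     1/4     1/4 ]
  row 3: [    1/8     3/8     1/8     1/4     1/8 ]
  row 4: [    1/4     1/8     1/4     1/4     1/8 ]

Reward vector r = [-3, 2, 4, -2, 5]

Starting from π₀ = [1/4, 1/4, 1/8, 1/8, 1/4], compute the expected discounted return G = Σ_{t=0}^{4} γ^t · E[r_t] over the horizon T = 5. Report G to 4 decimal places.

t=0: π = [0.2500, 0.2500, 0.1250, 0.1250, 0.2500], E[r] = 1.2500, γ^t·E[r] = 1.250000, running G = 1.250000
t=1: π = [0.2344, 0.1875, 0.1563, 0.2500, 0.1719], E[r] = 0.6563, γ^t·E[r] = 0.459375, running G = 1.709375
t=2: π = [0.2129, 0.2168, 0.1465, 0.2559, 0.1680], E[r] = 0.7090, γ^t·E[r] = 0.347402, running G = 2.056777
t=3: π = [0.2185, 0.2156, 0.1460, 0.2495, 0.1704], E[r] = 0.7126, γ^t·E[r] = 0.244438, running G = 2.301215
t=4: π = [0.2184, 0.2147, 0.1463, 0.2504, 0.1702], E[r] = 0.7095, γ^t·E[r] = 0.170352, running G = 2.471567

G = 2.4716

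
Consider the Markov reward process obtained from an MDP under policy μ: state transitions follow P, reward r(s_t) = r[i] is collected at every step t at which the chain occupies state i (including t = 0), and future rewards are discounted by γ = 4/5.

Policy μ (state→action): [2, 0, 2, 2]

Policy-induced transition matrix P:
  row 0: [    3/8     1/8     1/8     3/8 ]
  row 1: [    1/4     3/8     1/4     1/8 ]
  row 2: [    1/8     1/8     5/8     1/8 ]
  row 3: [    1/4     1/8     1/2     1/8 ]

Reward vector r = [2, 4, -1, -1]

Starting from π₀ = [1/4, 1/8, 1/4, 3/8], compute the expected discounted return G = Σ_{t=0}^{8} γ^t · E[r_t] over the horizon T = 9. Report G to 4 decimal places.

t=0: π = [0.2500, 0.1250, 0.2500, 0.3750], E[r] = 0.3750, γ^t·E[r] = 0.375000, running G = 0.375000
t=1: π = [0.2500, 0.1563, 0.4063, 0.1875], E[r] = 0.5313, γ^t·E[r] = 0.425000, running G = 0.800000
t=2: π = [0.2305, 0.1641, 0.4180, 0.1875], E[r] = 0.5117, γ^t·E[r] = 0.327500, running G = 1.127500
t=3: π = [0.2266, 0.1660, 0.4248, 0.1826], E[r] = 0.5098, γ^t·E[r] = 0.261000, running G = 1.388500
t=4: π = [0.2252, 0.1665, 0.4266, 0.1816], E[r] = 0.5082, γ^t·E[r] = 0.208150, running G = 1.596650
t=5: π = [0.2248, 0.1666, 0.4272, 0.1813], E[r] = 0.5076, γ^t·E[r] = 0.166330, running G = 1.762980
t=6: π = [0.2247, 0.1667, 0.4274, 0.1812], E[r] = 0.5074, γ^t·E[r] = 0.133005, running G = 1.895985
t=7: π = [0.2247, 0.1667, 0.4275, 0.1812], E[r] = 0.5073, γ^t·E[r] = 0.106387, running G = 2.002372
t=8: π = [0.2246, 0.1667, 0.4275, 0.1812], E[r] = 0.5073, γ^t·E[r] = 0.085105, running G = 2.087476

G = 2.0875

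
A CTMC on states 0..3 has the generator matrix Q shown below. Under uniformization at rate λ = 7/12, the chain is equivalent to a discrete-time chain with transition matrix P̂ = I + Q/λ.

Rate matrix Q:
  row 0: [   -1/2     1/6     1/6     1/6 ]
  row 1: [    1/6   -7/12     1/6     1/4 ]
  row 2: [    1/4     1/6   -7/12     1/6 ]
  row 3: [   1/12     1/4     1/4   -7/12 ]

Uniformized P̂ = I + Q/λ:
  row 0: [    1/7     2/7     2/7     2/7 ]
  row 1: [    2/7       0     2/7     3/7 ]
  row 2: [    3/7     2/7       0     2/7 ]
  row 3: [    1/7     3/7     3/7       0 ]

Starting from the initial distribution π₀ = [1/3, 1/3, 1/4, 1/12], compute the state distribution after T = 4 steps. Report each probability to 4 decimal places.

π = [0.2464, 0.2542, 0.2536, 0.2458]

t=0: π = [0.3333, 0.3333, 0.2500, 0.0833]
t=1: π = [0.2619, 0.2024, 0.2262, 0.3095]
t=2: π = [0.2364, 0.2721, 0.2653, 0.2262]
t=3: π = [0.2575, 0.2403, 0.2422, 0.2600]
t=4: π = [0.2464, 0.2542, 0.2536, 0.2458]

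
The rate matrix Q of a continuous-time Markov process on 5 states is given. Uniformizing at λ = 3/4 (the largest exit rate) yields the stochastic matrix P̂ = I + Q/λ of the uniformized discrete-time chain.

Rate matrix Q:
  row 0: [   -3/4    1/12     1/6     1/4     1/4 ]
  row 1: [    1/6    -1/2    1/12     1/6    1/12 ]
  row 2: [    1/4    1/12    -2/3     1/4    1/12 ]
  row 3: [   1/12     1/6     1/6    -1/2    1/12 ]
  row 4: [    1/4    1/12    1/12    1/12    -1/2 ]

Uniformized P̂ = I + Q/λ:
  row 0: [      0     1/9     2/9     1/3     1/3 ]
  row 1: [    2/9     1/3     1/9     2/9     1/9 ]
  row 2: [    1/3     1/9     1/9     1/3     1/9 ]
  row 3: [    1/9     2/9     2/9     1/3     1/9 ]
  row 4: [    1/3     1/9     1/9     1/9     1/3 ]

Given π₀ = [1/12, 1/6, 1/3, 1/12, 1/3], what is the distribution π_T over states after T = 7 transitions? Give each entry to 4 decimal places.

π = [0.1900, 0.1813, 0.1621, 0.2694, 0.1971]

t=0: π = [0.0833, 0.1667, 0.3333, 0.0833, 0.3333]
t=1: π = [0.2685, 0.1574, 0.1296, 0.2407, 0.2037]
t=2: π = [0.1728, 0.1728, 0.1677, 0.2706, 0.2160]
t=3: π = [0.1964, 0.1796, 0.1604, 0.2661, 0.1975]
t=4: π = [0.1888, 0.1806, 0.1625, 0.2695, 0.1986]
t=5: π = [0.1905, 0.1812, 0.1620, 0.2691, 0.1972]
t=6: π = [0.1899, 0.1813, 0.1622, 0.2694, 0.1973]
t=7: π = [0.1900, 0.1813, 0.1621, 0.2694, 0.1971]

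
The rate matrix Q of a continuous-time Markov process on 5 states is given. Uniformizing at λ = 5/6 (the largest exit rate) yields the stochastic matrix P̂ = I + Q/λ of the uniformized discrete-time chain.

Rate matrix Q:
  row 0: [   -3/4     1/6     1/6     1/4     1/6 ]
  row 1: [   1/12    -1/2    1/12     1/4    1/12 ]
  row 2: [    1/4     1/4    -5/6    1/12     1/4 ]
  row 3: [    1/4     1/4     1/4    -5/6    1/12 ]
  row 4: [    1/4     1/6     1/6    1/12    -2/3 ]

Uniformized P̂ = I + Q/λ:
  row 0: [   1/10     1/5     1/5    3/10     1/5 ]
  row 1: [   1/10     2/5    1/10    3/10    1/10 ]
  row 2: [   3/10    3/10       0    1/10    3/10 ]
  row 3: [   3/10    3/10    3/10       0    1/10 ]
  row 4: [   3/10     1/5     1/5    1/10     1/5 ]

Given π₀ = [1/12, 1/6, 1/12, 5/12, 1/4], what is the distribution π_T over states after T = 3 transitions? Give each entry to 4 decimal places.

π = [0.2037, 0.2913, 0.1626, 0.1768, 0.1657]

t=0: π = [0.0833, 0.1667, 0.0833, 0.4167, 0.2500]
t=1: π = [0.2500, 0.2833, 0.2083, 0.1083, 0.1500]
t=2: π = [0.1933, 0.2883, 0.1408, 0.1958, 0.1817]
t=3: π = [0.2037, 0.2913, 0.1626, 0.1768, 0.1657]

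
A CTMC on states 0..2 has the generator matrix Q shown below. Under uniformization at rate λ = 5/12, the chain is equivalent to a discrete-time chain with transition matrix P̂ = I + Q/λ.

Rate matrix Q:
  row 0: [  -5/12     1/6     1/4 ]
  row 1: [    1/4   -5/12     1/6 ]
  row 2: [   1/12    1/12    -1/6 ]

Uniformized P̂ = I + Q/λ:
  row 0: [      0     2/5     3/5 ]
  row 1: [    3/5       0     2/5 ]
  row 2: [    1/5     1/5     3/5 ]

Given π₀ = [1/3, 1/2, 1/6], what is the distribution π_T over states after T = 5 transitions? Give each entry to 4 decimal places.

t=0: π = [0.3333, 0.5000, 0.1667]
t=1: π = [0.3333, 0.1667, 0.5000]
t=2: π = [0.2000, 0.2333, 0.5667]
t=3: π = [0.2533, 0.1933, 0.5533]
t=4: π = [0.2267, 0.2120, 0.5613]
t=5: π = [0.2395, 0.2029, 0.5576]

π = [0.2395, 0.2029, 0.5576]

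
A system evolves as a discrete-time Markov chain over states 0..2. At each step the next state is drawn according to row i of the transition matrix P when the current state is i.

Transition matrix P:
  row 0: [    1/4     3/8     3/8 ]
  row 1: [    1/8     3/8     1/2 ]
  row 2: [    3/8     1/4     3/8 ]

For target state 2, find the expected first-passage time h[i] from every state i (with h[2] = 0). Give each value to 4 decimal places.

h = [2.3704, 2.0741, 0.0000]

First-step conditioning: h[2] = 0; for i ≠ 2, h[i] = 1 + Σ_k P[i][k]·h[k].
  h[0] = 1 + 1/4·h[0] + 3/8·h[1]
  h[1] = 1 + 1/8·h[0] + 3/8·h[1]
Solving the 2×2 linear system over states ≠ 2 gives exactly h = [64/27, 56/27, 0] (h[2] = 0 is the target).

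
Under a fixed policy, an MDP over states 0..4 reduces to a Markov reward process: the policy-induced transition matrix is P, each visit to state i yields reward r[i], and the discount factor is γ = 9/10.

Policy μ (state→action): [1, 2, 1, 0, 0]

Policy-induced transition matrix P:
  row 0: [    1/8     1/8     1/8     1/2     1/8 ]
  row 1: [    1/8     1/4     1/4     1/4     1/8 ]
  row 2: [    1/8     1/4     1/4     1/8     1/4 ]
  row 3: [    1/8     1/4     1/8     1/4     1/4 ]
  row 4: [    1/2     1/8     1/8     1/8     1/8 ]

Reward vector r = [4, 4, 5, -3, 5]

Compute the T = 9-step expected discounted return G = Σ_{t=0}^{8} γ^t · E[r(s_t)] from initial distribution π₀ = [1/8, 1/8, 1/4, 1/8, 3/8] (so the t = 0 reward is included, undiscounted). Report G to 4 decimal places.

t=0: π = [0.1250, 0.1250, 0.2500, 0.1250, 0.3750], E[r] = 3.7500, γ^t·E[r] = 3.750000, running G = 3.750000
t=1: π = [0.2656, 0.1875, 0.1719, 0.2031, 0.1719], E[r] = 2.9219, γ^t·E[r] = 2.629688, running G = 6.379688
t=2: π = [0.1895, 0.1953, 0.1699, 0.2734, 0.1719], E[r] = 2.4277, γ^t·E[r] = 1.966465, running G = 8.346152
t=3: π = [0.1895, 0.2048, 0.1707, 0.2546, 0.1804], E[r] = 2.5686, γ^t·E[r] = 1.872512, running G = 10.218664
t=4: π = [0.1927, 0.2038, 0.1719, 0.2535, 0.1782], E[r] = 2.5757, γ^t·E[r] = 1.689946, running G = 11.908610
t=5: π = [0.1918, 0.2036, 0.1720, 0.2544, 0.1782], E[r] = 2.5693, γ^t·E[r] = 1.517160, running G = 13.425771
t=6: π = [0.1918, 0.2038, 0.1720, 0.2542, 0.1783], E[r] = 2.5710, γ^t·E[r] = 1.366309, running G = 14.792079
t=7: π = [0.1919, 0.2037, 0.1720, 0.2542, 0.1783], E[r] = 2.5710, γ^t·E[r] = 1.229710, running G = 16.021789
t=8: π = [0.1919, 0.2037, 0.1720, 0.2542, 0.1783], E[r] = 2.5709, γ^t·E[r] = 1.106699, running G = 17.128487

G = 17.1285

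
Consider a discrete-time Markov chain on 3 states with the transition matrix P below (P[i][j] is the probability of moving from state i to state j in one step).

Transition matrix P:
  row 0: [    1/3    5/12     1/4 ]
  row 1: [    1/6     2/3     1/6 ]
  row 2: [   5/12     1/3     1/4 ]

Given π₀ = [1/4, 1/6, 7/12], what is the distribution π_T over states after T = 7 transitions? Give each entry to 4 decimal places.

π = [0.2617, 0.5327, 0.2056]

t=0: π = [0.2500, 0.1667, 0.5833]
t=1: π = [0.3542, 0.4097, 0.2361]
t=2: π = [0.2847, 0.4994, 0.2159]
t=3: π = [0.2681, 0.5235, 0.2084]
t=4: π = [0.2634, 0.5302, 0.2064]
t=5: π = [0.2622, 0.5320, 0.2058]
t=6: π = [0.2618, 0.5325, 0.2057]
t=7: π = [0.2617, 0.5327, 0.2056]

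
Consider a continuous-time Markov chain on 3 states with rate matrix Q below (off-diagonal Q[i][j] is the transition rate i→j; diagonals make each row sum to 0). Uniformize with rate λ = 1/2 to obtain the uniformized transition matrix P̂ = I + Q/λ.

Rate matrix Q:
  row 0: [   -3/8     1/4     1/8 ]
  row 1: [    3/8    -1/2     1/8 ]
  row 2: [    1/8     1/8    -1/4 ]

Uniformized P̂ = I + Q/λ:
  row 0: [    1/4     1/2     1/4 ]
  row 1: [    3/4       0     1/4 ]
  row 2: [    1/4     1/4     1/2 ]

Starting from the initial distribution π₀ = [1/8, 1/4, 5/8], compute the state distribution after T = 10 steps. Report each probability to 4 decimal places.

π = [0.3888, 0.2778, 0.3333]

t=0: π = [0.1250, 0.2500, 0.6250]
t=1: π = [0.3750, 0.2188, 0.4063]
t=2: π = [0.3594, 0.2891, 0.3516]
t=3: π = [0.3945, 0.2676, 0.3379]
t=4: π = [0.3838, 0.2817, 0.3345]
t=5: π = [0.3909, 0.2755, 0.3336]
t=6: π = [0.3878, 0.2788, 0.3334]
t=7: π = [0.3894, 0.2772, 0.3334]
t=8: π = [0.3886, 0.2780, 0.3333]
t=9: π = [0.3890, 0.2776, 0.3333]
t=10: π = [0.3888, 0.2778, 0.3333]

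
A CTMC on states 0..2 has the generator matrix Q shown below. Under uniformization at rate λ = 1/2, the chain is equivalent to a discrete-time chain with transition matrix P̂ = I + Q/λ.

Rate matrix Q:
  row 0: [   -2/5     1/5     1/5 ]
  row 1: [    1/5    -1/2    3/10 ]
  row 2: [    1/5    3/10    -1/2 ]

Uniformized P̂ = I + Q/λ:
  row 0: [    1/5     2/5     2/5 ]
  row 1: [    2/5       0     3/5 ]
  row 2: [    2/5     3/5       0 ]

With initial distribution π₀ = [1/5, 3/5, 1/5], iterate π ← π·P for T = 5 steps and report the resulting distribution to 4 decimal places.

π = [0.3334, 0.3178, 0.3489]

t=0: π = [0.2000, 0.6000, 0.2000]
t=1: π = [0.3600, 0.2000, 0.4400]
t=2: π = [0.3280, 0.4080, 0.2640]
t=3: π = [0.3344, 0.2896, 0.3760]
t=4: π = [0.3331, 0.3594, 0.3075]
t=5: π = [0.3334, 0.3178, 0.3489]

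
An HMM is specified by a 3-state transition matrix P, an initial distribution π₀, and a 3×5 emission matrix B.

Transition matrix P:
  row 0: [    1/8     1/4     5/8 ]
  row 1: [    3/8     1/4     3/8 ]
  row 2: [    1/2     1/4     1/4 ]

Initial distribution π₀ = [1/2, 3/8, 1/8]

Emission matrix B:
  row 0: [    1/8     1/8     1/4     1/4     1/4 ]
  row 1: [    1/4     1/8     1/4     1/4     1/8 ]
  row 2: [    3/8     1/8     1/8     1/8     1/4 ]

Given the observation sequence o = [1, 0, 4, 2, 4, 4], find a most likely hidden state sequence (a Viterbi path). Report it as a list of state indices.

path = [0, 2, 0, 2, 0, 2]

t=0: δ = [6.250e-02, 4.688e-02, 1.562e-02]  (obs o_0=1)
t=1: δ = [2.197e-03, 3.906e-03, 1.465e-02]  ψ = [1, 0, 0]  (obs o_1=0)
t=2: δ = [1.831e-03, 4.578e-04, 9.155e-04]  ψ = [2, 2, 2]  (obs o_2=4)
t=3: δ = [1.144e-04, 1.144e-04, 1.431e-04]  ψ = [2, 0, 0]  (obs o_3=2)
t=4: δ = [1.788e-05, 4.470e-06, 1.788e-05]  ψ = [2, 2, 0]  (obs o_4=4)
t=5: δ = [2.235e-06, 5.588e-07, 2.794e-06]  ψ = [2, 0, 0]  (obs o_5=4)
backtrack: best end state = 2; path = [0, 2, 0, 2, 0, 2]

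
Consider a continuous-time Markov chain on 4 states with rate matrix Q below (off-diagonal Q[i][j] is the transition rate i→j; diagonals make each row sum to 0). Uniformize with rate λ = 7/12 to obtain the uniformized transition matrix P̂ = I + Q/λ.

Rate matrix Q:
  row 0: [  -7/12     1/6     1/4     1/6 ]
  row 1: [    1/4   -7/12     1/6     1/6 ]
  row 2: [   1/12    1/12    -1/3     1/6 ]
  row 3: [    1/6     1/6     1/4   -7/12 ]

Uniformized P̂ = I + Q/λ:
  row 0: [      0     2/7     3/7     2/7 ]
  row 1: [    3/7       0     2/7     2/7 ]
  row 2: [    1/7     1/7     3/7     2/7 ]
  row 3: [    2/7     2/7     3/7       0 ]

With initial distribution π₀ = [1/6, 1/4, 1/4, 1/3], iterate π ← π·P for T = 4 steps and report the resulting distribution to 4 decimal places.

π = [0.1962, 0.1775, 0.4033, 0.2230]

t=0: π = [0.1667, 0.2500, 0.2500, 0.3333]
t=1: π = [0.2381, 0.1786, 0.3929, 0.1905]
t=2: π = [0.1871, 0.1786, 0.4031, 0.2313]
t=3: π = [0.2002, 0.1771, 0.4031, 0.2196]
t=4: π = [0.1962, 0.1775, 0.4033, 0.2230]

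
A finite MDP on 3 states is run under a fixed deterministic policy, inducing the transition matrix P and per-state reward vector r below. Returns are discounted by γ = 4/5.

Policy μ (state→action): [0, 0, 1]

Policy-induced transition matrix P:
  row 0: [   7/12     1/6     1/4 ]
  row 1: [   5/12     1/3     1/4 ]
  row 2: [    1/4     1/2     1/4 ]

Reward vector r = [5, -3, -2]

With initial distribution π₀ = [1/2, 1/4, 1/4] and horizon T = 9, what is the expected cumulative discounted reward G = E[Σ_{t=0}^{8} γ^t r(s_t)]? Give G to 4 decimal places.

G = 4.1411

t=0: π = [0.5000, 0.2500, 0.2500], E[r] = 1.2500, γ^t·E[r] = 1.250000, running G = 1.250000
t=1: π = [0.4583, 0.2917, 0.2500], E[r] = 0.9167, γ^t·E[r] = 0.733333, running G = 1.983333
t=2: π = [0.4514, 0.2986, 0.2500], E[r] = 0.8611, γ^t·E[r] = 0.551111, running G = 2.534444
t=3: π = [0.4502, 0.2998, 0.2500], E[r] = 0.8519, γ^t·E[r] = 0.436148, running G = 2.970593
t=4: π = [0.4500, 0.3000, 0.2500], E[r] = 0.8503, γ^t·E[r] = 0.348286, running G = 3.318879
t=5: π = [0.4500, 0.3000, 0.2500], E[r] = 0.8501, γ^t·E[r] = 0.278545, running G = 3.597424
t=6: π = [0.4500, 0.3000, 0.2500], E[r] = 0.8500, γ^t·E[r] = 0.222825, running G = 3.820249
t=7: π = [0.4500, 0.3000, 0.2500], E[r] = 0.8500, γ^t·E[r] = 0.178258, running G = 3.998507
t=8: π = [0.4500, 0.3000, 0.2500], E[r] = 0.8500, γ^t·E[r] = 0.142606, running G = 4.141113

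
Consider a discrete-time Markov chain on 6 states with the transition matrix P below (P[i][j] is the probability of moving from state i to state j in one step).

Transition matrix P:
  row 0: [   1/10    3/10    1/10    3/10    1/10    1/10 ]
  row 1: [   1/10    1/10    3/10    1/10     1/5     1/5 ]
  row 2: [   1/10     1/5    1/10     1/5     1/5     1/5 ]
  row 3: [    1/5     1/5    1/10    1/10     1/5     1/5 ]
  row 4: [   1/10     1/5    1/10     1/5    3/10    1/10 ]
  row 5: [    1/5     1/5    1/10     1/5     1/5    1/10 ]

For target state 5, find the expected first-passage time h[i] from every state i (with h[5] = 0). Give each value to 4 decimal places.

First-step conditioning: h[5] = 0; for i ≠ 5, h[i] = 1 + Σ_k P[i][k]·h[k].
  h[0] = 1 + 1/10·h[0] + 3/10·h[1] + 1/10·h[2] + 3/10·h[3] + 1/10·h[4]
  h[1] = 1 + 1/10·h[0] + 1/10·h[1] + 3/10·h[2] + 1/10·h[3] + 1/5·h[4]
  h[2] = 1 + 1/10·h[0] + 1/5·h[1] + 1/10·h[2] + 1/5·h[3] + 1/5·h[4]
  h[3] = 1 + 1/5·h[0] + 1/5·h[1] + 1/10·h[2] + 1/10·h[3] + 1/5·h[4]
  h[4] = 1 + 1/10·h[0] + 1/5·h[1] + 1/10·h[2] + 1/5·h[3] + 3/10·h[4]
Solving the 5×5 linear system over states ≠ 5 gives exactly h = [14710/2259, 13490/2259, 1500/251, 13610/2259, 5000/753, 0] (h[5] = 0 is the target).

h = [6.5117, 5.9717, 5.9761, 6.0248, 6.6401, 0.0000]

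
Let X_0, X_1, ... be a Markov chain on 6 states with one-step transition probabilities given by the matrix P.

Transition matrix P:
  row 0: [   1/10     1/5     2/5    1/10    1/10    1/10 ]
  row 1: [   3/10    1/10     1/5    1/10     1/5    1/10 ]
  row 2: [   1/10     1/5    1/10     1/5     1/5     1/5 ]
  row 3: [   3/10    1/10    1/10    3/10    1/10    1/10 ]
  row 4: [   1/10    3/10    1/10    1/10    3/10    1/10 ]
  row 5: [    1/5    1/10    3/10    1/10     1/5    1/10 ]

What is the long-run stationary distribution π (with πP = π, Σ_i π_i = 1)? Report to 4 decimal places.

π = [0.1767, 0.1743, 0.1943, 0.1493, 0.1860, 0.1194]

Balance equations π_j = Σ_i π_i·P[i][j]:
  π_0 = 1/10·π_0 + 3/10·π_1 + 1/10·π_2 + 3/10·π_3 + 1/10·π_4 + 1/5·π_5
  π_1 = 1/5·π_0 + 1/10·π_1 + 1/5·π_2 + 1/10·π_3 + 3/10·π_4 + 1/10·π_5
  π_2 = 2/5·π_0 + 1/5·π_1 + 1/10·π_2 + 1/10·π_3 + 1/10·π_4 + 3/10·π_5
  π_3 = 1/10·π_0 + 1/10·π_1 + 1/5·π_2 + 3/10·π_3 + 1/10·π_4 + 1/10·π_5
  π_4 = 1/10·π_0 + 1/5·π_1 + 1/5·π_2 + 1/10·π_3 + 3/10·π_4 + 1/5·π_5
  normalize: π_0 + π_1 + π_2 + π_3 + π_4 + π_5 = 1
Solving the linear system gives exactly π = [4263/24131, 4206/24131, 4689/24131, 7205/48262, 8977/48262, 2882/24131].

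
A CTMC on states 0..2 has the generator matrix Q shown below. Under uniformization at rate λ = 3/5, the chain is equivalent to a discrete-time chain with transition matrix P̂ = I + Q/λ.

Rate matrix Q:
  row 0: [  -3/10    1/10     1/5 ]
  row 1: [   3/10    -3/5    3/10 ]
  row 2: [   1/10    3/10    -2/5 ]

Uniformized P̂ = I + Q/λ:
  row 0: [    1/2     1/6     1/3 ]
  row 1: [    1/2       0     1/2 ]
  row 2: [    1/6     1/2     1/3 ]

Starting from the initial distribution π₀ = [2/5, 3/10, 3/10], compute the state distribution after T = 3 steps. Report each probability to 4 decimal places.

π = [0.3769, 0.2468, 0.3764]

t=0: π = [0.4000, 0.3000, 0.3000]
t=1: π = [0.4000, 0.2167, 0.3833]
t=2: π = [0.3722, 0.2583, 0.3694]
t=3: π = [0.3769, 0.2468, 0.3764]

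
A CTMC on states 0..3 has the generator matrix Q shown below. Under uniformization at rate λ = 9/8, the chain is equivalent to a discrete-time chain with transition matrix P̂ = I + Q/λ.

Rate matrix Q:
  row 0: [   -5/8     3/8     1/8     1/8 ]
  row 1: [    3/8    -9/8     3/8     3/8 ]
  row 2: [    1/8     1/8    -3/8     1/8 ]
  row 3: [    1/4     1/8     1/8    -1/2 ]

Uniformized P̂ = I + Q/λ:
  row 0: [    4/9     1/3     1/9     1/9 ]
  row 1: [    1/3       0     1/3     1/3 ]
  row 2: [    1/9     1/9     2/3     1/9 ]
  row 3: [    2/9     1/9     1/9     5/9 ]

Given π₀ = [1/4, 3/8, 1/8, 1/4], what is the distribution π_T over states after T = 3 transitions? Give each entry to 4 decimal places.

t=0: π = [0.2500, 0.3750, 0.1250, 0.2500]
t=1: π = [0.3056, 0.1250, 0.2639, 0.3056]
t=2: π = [0.2747, 0.1651, 0.2855, 0.2747]
t=3: π = [0.2699, 0.1538, 0.3064, 0.2699]

π = [0.2699, 0.1538, 0.3064, 0.2699]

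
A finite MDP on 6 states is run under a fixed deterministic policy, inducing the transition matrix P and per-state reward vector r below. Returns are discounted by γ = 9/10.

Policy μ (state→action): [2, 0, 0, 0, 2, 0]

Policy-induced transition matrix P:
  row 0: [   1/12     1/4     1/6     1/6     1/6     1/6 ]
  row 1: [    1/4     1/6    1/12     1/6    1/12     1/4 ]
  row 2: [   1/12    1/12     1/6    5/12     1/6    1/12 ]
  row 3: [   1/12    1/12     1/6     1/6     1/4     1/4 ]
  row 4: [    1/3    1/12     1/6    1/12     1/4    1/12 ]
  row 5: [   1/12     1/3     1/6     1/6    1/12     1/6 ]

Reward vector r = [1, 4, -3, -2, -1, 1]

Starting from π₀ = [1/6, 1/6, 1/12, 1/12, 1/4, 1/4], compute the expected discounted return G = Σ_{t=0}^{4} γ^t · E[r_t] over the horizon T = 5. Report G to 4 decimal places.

t=0: π = [0.1667, 0.1667, 0.0833, 0.0833, 0.2500, 0.2500], E[r] = 0.4167, γ^t·E[r] = 0.416667, running G = 0.416667
t=1: π = [0.1736, 0.1875, 0.1528, 0.1667, 0.1597, 0.1597], E[r] = 0.1319, γ^t·E[r] = 0.118750, running G = 0.535417
t=2: π = [0.1545, 0.1678, 0.1510, 0.1916, 0.1649, 0.1701], E[r] = -0.0052, γ^t·E[r] = -0.004219, running G = 0.531198
t=3: π = [0.1525, 0.1656, 0.1527, 0.1907, 0.1682, 0.1703], E[r] = -0.0224, γ^t·E[r] = -0.016313, running G = 0.514885
t=4: π = [0.1530, 0.1651, 0.1529, 0.1908, 0.1686, 0.1696], E[r] = -0.0257, γ^t·E[r] = -0.016867, running G = 0.498018

G = 0.4980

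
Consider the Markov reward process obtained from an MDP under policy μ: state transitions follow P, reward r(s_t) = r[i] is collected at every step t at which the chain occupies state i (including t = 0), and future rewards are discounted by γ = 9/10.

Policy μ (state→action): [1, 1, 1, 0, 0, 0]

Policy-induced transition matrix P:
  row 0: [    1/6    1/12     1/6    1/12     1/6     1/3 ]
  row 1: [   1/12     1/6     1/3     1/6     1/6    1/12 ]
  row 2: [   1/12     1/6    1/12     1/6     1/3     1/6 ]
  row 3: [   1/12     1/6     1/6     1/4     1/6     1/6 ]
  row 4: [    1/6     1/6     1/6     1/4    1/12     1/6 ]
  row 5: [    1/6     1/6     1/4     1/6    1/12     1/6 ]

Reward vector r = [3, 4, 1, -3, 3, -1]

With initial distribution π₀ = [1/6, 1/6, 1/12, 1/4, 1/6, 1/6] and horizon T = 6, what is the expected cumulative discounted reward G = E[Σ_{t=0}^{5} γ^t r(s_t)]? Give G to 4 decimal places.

t=0: π = [0.1667, 0.1667, 0.0833, 0.2500, 0.1667, 0.1667], E[r] = 0.8333, γ^t·E[r] = 0.833333, running G = 0.833333
t=1: π = [0.1250, 0.1528, 0.2014, 0.1875, 0.1528, 0.1806], E[r] = 0.9028, γ^t·E[r] = 0.812500, running G = 1.645833
t=2: π = [0.1215, 0.1563, 0.1904, 0.1846, 0.1725, 0.1748], E[r] = 0.9688, γ^t·E[r] = 0.784688, running G = 2.430521
t=3: π = [0.1224, 0.1565, 0.1914, 0.1863, 0.1695, 0.1739], E[r] = 0.9604, γ^t·E[r] = 0.700102, running G = 3.130622
t=4: π = [0.1221, 0.1565, 0.1913, 0.1861, 0.1700, 0.1740], E[r] = 0.9611, γ^t·E[r] = 0.630582, running G = 3.761204
t=5: π = [0.1222, 0.1565, 0.1913, 0.1862, 0.1699, 0.1740], E[r] = 0.9610, γ^t·E[r] = 0.567447, running G = 4.328651

G = 4.3287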